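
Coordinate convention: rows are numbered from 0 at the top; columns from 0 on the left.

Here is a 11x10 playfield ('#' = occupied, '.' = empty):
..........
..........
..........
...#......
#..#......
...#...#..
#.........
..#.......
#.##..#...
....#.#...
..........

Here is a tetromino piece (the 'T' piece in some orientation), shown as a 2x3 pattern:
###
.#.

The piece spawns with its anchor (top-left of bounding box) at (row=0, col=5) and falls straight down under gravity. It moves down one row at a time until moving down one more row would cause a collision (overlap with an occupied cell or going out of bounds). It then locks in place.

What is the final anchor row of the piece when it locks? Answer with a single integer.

Spawn at (row=0, col=5). Try each row:
  row 0: fits
  row 1: fits
  row 2: fits
  row 3: fits
  row 4: fits
  row 5: blocked -> lock at row 4

Answer: 4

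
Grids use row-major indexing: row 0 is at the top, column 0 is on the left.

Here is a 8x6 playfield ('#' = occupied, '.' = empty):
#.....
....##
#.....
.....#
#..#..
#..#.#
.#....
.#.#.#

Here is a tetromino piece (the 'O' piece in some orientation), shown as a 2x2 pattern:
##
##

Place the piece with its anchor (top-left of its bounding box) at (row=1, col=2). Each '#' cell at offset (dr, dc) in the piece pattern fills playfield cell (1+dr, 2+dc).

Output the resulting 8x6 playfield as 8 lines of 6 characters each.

Fill (1+0,2+0) = (1,2)
Fill (1+0,2+1) = (1,3)
Fill (1+1,2+0) = (2,2)
Fill (1+1,2+1) = (2,3)

Answer: #.....
..####
#.##..
.....#
#..#..
#..#.#
.#....
.#.#.#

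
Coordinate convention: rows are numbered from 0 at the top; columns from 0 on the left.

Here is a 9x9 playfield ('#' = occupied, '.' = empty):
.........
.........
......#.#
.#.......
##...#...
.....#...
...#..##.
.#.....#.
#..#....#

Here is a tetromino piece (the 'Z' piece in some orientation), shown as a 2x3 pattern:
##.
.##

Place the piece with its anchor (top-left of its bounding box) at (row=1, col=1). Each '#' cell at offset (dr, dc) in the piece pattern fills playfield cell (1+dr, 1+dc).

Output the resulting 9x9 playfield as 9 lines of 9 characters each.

Fill (1+0,1+0) = (1,1)
Fill (1+0,1+1) = (1,2)
Fill (1+1,1+1) = (2,2)
Fill (1+1,1+2) = (2,3)

Answer: .........
.##......
..##..#.#
.#.......
##...#...
.....#...
...#..##.
.#.....#.
#..#....#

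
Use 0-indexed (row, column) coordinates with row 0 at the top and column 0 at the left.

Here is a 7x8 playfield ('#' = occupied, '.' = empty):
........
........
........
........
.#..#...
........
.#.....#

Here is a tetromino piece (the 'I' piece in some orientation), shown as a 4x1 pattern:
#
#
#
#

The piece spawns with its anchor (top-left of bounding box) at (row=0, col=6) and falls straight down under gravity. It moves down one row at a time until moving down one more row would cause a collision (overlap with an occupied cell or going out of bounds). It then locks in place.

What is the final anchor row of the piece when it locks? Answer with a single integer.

Answer: 3

Derivation:
Spawn at (row=0, col=6). Try each row:
  row 0: fits
  row 1: fits
  row 2: fits
  row 3: fits
  row 4: blocked -> lock at row 3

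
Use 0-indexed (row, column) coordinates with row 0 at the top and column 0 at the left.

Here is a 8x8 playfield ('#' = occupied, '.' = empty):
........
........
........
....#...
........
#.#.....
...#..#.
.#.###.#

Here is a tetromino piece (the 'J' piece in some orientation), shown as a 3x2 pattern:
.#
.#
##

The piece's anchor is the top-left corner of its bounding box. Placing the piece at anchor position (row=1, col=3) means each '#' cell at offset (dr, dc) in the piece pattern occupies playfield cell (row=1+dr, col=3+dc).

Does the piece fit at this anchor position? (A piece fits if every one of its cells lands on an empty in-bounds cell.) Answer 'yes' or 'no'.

Check each piece cell at anchor (1, 3):
  offset (0,1) -> (1,4): empty -> OK
  offset (1,1) -> (2,4): empty -> OK
  offset (2,0) -> (3,3): empty -> OK
  offset (2,1) -> (3,4): occupied ('#') -> FAIL
All cells valid: no

Answer: no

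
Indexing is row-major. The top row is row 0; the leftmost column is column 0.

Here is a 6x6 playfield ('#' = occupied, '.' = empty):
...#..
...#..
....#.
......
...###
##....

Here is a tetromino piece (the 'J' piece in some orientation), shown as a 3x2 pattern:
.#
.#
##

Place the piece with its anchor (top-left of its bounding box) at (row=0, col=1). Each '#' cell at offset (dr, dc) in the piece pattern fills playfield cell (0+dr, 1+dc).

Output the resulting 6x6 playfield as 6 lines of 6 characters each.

Fill (0+0,1+1) = (0,2)
Fill (0+1,1+1) = (1,2)
Fill (0+2,1+0) = (2,1)
Fill (0+2,1+1) = (2,2)

Answer: ..##..
..##..
.##.#.
......
...###
##....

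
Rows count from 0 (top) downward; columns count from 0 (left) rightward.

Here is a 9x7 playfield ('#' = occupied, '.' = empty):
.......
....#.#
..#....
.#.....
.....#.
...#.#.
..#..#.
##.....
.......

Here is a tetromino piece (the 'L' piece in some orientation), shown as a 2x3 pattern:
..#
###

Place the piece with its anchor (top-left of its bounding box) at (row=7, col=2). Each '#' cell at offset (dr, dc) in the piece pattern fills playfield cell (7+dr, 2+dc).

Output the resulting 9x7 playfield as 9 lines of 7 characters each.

Answer: .......
....#.#
..#....
.#.....
.....#.
...#.#.
..#..#.
##..#..
..###..

Derivation:
Fill (7+0,2+2) = (7,4)
Fill (7+1,2+0) = (8,2)
Fill (7+1,2+1) = (8,3)
Fill (7+1,2+2) = (8,4)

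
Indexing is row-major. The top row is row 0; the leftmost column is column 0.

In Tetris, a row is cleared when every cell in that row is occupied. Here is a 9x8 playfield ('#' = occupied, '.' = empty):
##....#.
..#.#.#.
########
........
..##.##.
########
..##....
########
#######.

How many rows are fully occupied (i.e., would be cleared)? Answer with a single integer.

Answer: 3

Derivation:
Check each row:
  row 0: 5 empty cells -> not full
  row 1: 5 empty cells -> not full
  row 2: 0 empty cells -> FULL (clear)
  row 3: 8 empty cells -> not full
  row 4: 4 empty cells -> not full
  row 5: 0 empty cells -> FULL (clear)
  row 6: 6 empty cells -> not full
  row 7: 0 empty cells -> FULL (clear)
  row 8: 1 empty cell -> not full
Total rows cleared: 3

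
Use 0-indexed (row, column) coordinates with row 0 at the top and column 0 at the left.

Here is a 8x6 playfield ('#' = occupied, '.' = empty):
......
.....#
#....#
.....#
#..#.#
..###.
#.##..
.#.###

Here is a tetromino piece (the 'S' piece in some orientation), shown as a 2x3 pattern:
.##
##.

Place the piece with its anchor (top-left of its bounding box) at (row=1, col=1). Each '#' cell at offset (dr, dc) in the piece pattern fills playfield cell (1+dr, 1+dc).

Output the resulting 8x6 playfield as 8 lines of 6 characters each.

Answer: ......
..##.#
###..#
.....#
#..#.#
..###.
#.##..
.#.###

Derivation:
Fill (1+0,1+1) = (1,2)
Fill (1+0,1+2) = (1,3)
Fill (1+1,1+0) = (2,1)
Fill (1+1,1+1) = (2,2)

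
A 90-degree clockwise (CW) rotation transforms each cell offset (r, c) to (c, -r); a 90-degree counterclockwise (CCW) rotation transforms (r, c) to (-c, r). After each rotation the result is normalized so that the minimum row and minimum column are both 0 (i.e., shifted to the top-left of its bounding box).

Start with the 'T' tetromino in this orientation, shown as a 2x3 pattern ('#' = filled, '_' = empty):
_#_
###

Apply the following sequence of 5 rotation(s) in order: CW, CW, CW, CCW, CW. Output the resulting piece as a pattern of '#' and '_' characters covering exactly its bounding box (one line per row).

Start:
_#_
###
After rotation 1 (CW):
#_
##
#_
After rotation 2 (CW):
###
_#_
After rotation 3 (CW):
_#
##
_#
After rotation 4 (CCW):
###
_#_
After rotation 5 (CW):
_#
##
_#

Answer: _#
##
_#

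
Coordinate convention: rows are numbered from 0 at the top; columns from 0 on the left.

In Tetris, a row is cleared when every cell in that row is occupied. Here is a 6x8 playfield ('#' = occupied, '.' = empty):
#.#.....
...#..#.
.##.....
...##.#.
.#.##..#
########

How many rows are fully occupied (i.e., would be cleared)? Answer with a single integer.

Check each row:
  row 0: 6 empty cells -> not full
  row 1: 6 empty cells -> not full
  row 2: 6 empty cells -> not full
  row 3: 5 empty cells -> not full
  row 4: 4 empty cells -> not full
  row 5: 0 empty cells -> FULL (clear)
Total rows cleared: 1

Answer: 1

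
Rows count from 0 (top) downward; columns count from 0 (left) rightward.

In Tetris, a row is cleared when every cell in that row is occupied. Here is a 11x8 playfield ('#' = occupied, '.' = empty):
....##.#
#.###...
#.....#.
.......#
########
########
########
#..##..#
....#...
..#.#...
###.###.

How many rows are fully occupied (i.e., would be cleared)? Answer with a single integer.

Answer: 3

Derivation:
Check each row:
  row 0: 5 empty cells -> not full
  row 1: 4 empty cells -> not full
  row 2: 6 empty cells -> not full
  row 3: 7 empty cells -> not full
  row 4: 0 empty cells -> FULL (clear)
  row 5: 0 empty cells -> FULL (clear)
  row 6: 0 empty cells -> FULL (clear)
  row 7: 4 empty cells -> not full
  row 8: 7 empty cells -> not full
  row 9: 6 empty cells -> not full
  row 10: 2 empty cells -> not full
Total rows cleared: 3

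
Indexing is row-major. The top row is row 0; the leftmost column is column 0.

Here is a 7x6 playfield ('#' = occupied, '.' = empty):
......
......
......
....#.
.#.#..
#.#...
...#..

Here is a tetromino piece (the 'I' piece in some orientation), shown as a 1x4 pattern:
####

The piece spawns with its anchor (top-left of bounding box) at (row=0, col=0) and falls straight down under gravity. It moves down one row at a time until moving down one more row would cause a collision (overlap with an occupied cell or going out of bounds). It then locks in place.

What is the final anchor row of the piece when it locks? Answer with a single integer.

Answer: 3

Derivation:
Spawn at (row=0, col=0). Try each row:
  row 0: fits
  row 1: fits
  row 2: fits
  row 3: fits
  row 4: blocked -> lock at row 3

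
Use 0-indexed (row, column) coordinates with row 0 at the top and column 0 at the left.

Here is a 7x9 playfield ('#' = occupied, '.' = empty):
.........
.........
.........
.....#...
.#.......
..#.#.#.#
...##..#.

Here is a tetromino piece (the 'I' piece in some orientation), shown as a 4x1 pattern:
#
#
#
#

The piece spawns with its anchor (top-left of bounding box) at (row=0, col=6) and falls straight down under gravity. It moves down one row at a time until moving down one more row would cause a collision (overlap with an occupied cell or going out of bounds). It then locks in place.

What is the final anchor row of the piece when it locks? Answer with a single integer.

Spawn at (row=0, col=6). Try each row:
  row 0: fits
  row 1: fits
  row 2: blocked -> lock at row 1

Answer: 1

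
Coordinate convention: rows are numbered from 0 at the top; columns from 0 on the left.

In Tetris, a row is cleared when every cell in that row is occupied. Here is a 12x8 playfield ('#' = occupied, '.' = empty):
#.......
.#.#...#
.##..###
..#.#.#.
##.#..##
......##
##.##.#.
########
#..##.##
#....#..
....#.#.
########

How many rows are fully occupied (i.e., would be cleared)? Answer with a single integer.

Check each row:
  row 0: 7 empty cells -> not full
  row 1: 5 empty cells -> not full
  row 2: 3 empty cells -> not full
  row 3: 5 empty cells -> not full
  row 4: 3 empty cells -> not full
  row 5: 6 empty cells -> not full
  row 6: 3 empty cells -> not full
  row 7: 0 empty cells -> FULL (clear)
  row 8: 3 empty cells -> not full
  row 9: 6 empty cells -> not full
  row 10: 6 empty cells -> not full
  row 11: 0 empty cells -> FULL (clear)
Total rows cleared: 2

Answer: 2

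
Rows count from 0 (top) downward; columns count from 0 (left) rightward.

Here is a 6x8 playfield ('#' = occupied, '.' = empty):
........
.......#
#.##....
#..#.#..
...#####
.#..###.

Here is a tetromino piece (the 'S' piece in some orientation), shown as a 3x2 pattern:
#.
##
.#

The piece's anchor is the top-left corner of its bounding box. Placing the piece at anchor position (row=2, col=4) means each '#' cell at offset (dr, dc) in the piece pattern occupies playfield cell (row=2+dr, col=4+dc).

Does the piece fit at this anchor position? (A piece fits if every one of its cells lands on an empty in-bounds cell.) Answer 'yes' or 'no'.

Check each piece cell at anchor (2, 4):
  offset (0,0) -> (2,4): empty -> OK
  offset (1,0) -> (3,4): empty -> OK
  offset (1,1) -> (3,5): occupied ('#') -> FAIL
  offset (2,1) -> (4,5): occupied ('#') -> FAIL
All cells valid: no

Answer: no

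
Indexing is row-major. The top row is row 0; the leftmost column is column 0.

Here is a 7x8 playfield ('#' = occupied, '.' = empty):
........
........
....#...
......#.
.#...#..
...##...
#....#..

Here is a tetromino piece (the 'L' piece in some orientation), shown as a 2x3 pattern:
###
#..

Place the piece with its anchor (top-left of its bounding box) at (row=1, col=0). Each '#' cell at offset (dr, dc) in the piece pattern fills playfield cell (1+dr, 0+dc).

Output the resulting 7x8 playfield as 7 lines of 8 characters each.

Fill (1+0,0+0) = (1,0)
Fill (1+0,0+1) = (1,1)
Fill (1+0,0+2) = (1,2)
Fill (1+1,0+0) = (2,0)

Answer: ........
###.....
#...#...
......#.
.#...#..
...##...
#....#..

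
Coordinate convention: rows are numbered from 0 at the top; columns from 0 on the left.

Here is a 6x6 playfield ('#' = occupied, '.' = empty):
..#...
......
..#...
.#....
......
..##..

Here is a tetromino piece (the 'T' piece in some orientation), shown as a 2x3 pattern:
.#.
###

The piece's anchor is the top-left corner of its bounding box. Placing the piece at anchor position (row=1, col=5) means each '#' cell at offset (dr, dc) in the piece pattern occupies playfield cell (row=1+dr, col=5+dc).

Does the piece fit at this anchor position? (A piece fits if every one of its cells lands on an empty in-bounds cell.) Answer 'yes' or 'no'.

Check each piece cell at anchor (1, 5):
  offset (0,1) -> (1,6): out of bounds -> FAIL
  offset (1,0) -> (2,5): empty -> OK
  offset (1,1) -> (2,6): out of bounds -> FAIL
  offset (1,2) -> (2,7): out of bounds -> FAIL
All cells valid: no

Answer: no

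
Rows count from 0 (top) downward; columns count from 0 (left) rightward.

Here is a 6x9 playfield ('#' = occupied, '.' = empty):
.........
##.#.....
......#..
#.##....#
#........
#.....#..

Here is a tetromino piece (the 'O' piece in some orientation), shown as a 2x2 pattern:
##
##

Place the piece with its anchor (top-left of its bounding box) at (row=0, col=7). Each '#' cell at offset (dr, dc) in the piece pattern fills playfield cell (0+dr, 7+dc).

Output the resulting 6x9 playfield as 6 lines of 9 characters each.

Answer: .......##
##.#...##
......#..
#.##....#
#........
#.....#..

Derivation:
Fill (0+0,7+0) = (0,7)
Fill (0+0,7+1) = (0,8)
Fill (0+1,7+0) = (1,7)
Fill (0+1,7+1) = (1,8)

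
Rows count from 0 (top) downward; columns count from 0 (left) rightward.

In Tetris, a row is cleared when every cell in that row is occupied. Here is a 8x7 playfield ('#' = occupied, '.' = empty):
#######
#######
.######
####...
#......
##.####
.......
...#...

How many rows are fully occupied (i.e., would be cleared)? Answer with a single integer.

Check each row:
  row 0: 0 empty cells -> FULL (clear)
  row 1: 0 empty cells -> FULL (clear)
  row 2: 1 empty cell -> not full
  row 3: 3 empty cells -> not full
  row 4: 6 empty cells -> not full
  row 5: 1 empty cell -> not full
  row 6: 7 empty cells -> not full
  row 7: 6 empty cells -> not full
Total rows cleared: 2

Answer: 2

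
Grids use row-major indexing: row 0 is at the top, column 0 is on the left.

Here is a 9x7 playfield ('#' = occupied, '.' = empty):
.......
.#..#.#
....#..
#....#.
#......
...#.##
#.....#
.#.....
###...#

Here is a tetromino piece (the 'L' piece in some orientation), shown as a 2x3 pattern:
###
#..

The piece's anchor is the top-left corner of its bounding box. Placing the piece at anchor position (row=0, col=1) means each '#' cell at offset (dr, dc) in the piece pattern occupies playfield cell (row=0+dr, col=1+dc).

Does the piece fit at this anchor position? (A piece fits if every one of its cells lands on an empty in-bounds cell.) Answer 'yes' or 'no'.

Check each piece cell at anchor (0, 1):
  offset (0,0) -> (0,1): empty -> OK
  offset (0,1) -> (0,2): empty -> OK
  offset (0,2) -> (0,3): empty -> OK
  offset (1,0) -> (1,1): occupied ('#') -> FAIL
All cells valid: no

Answer: no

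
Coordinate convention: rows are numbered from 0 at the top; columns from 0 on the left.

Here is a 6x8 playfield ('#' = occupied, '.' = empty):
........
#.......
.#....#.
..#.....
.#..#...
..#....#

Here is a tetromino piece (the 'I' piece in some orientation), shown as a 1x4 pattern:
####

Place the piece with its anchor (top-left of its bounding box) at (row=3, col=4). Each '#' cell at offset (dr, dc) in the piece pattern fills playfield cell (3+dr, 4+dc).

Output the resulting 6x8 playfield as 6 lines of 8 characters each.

Answer: ........
#.......
.#....#.
..#.####
.#..#...
..#....#

Derivation:
Fill (3+0,4+0) = (3,4)
Fill (3+0,4+1) = (3,5)
Fill (3+0,4+2) = (3,6)
Fill (3+0,4+3) = (3,7)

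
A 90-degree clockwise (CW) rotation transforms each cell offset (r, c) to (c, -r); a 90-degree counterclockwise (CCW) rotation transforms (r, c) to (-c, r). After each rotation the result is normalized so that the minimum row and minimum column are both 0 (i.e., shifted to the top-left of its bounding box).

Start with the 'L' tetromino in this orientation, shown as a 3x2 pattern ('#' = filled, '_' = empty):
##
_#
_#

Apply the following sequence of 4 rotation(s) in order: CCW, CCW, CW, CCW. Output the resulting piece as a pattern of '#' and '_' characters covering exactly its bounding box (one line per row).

Answer: #_
#_
##

Derivation:
Start:
##
_#
_#
After rotation 1 (CCW):
###
#__
After rotation 2 (CCW):
#_
#_
##
After rotation 3 (CW):
###
#__
After rotation 4 (CCW):
#_
#_
##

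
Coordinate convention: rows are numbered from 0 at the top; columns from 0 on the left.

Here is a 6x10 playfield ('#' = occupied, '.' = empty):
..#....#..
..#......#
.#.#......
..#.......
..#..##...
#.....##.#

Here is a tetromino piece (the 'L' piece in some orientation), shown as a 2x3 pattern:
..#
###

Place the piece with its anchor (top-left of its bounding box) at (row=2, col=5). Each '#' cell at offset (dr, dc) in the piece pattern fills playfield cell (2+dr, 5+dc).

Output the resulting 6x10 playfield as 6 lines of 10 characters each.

Fill (2+0,5+2) = (2,7)
Fill (2+1,5+0) = (3,5)
Fill (2+1,5+1) = (3,6)
Fill (2+1,5+2) = (3,7)

Answer: ..#....#..
..#......#
.#.#...#..
..#..###..
..#..##...
#.....##.#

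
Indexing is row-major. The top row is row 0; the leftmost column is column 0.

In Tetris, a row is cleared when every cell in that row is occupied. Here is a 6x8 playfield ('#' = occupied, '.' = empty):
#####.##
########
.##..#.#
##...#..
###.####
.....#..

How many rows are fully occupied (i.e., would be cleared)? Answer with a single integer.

Check each row:
  row 0: 1 empty cell -> not full
  row 1: 0 empty cells -> FULL (clear)
  row 2: 4 empty cells -> not full
  row 3: 5 empty cells -> not full
  row 4: 1 empty cell -> not full
  row 5: 7 empty cells -> not full
Total rows cleared: 1

Answer: 1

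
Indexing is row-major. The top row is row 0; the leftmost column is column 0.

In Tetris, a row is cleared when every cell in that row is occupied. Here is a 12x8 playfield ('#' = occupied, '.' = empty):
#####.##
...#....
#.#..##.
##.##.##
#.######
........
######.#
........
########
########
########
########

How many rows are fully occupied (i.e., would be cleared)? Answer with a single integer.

Answer: 4

Derivation:
Check each row:
  row 0: 1 empty cell -> not full
  row 1: 7 empty cells -> not full
  row 2: 4 empty cells -> not full
  row 3: 2 empty cells -> not full
  row 4: 1 empty cell -> not full
  row 5: 8 empty cells -> not full
  row 6: 1 empty cell -> not full
  row 7: 8 empty cells -> not full
  row 8: 0 empty cells -> FULL (clear)
  row 9: 0 empty cells -> FULL (clear)
  row 10: 0 empty cells -> FULL (clear)
  row 11: 0 empty cells -> FULL (clear)
Total rows cleared: 4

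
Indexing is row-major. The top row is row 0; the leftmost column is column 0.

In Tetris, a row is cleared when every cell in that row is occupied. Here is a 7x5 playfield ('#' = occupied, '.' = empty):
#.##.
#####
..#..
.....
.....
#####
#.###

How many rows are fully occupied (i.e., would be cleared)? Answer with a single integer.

Answer: 2

Derivation:
Check each row:
  row 0: 2 empty cells -> not full
  row 1: 0 empty cells -> FULL (clear)
  row 2: 4 empty cells -> not full
  row 3: 5 empty cells -> not full
  row 4: 5 empty cells -> not full
  row 5: 0 empty cells -> FULL (clear)
  row 6: 1 empty cell -> not full
Total rows cleared: 2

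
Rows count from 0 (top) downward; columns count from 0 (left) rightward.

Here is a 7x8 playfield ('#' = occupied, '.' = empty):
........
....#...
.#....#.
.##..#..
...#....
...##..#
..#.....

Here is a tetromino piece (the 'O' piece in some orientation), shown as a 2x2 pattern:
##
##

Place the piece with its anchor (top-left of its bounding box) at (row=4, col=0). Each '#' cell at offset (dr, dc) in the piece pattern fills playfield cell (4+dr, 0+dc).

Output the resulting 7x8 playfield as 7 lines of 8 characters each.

Answer: ........
....#...
.#....#.
.##..#..
##.#....
##.##..#
..#.....

Derivation:
Fill (4+0,0+0) = (4,0)
Fill (4+0,0+1) = (4,1)
Fill (4+1,0+0) = (5,0)
Fill (4+1,0+1) = (5,1)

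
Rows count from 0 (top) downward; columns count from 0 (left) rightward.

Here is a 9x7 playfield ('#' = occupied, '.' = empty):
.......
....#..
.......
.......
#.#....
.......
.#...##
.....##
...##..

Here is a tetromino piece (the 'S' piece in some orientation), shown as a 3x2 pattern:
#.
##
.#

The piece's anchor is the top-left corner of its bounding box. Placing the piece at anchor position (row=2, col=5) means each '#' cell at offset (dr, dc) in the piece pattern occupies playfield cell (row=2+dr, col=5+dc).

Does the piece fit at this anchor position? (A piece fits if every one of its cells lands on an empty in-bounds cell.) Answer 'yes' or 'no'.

Check each piece cell at anchor (2, 5):
  offset (0,0) -> (2,5): empty -> OK
  offset (1,0) -> (3,5): empty -> OK
  offset (1,1) -> (3,6): empty -> OK
  offset (2,1) -> (4,6): empty -> OK
All cells valid: yes

Answer: yes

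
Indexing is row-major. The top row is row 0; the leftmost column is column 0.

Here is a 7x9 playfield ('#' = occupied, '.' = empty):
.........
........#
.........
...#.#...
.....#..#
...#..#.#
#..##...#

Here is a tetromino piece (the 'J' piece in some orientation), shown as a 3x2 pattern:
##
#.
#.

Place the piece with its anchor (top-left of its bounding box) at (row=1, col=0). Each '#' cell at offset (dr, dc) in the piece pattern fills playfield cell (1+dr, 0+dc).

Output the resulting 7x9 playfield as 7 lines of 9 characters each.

Answer: .........
##......#
#........
#..#.#...
.....#..#
...#..#.#
#..##...#

Derivation:
Fill (1+0,0+0) = (1,0)
Fill (1+0,0+1) = (1,1)
Fill (1+1,0+0) = (2,0)
Fill (1+2,0+0) = (3,0)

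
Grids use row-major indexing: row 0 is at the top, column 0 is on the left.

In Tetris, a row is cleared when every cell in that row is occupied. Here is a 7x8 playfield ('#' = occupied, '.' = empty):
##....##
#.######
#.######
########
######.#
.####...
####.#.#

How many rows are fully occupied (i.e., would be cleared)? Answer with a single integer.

Check each row:
  row 0: 4 empty cells -> not full
  row 1: 1 empty cell -> not full
  row 2: 1 empty cell -> not full
  row 3: 0 empty cells -> FULL (clear)
  row 4: 1 empty cell -> not full
  row 5: 4 empty cells -> not full
  row 6: 2 empty cells -> not full
Total rows cleared: 1

Answer: 1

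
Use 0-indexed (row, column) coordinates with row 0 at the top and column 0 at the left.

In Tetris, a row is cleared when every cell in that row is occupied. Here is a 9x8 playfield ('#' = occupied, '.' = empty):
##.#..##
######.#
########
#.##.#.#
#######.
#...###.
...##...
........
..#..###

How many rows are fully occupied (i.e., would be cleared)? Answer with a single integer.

Check each row:
  row 0: 3 empty cells -> not full
  row 1: 1 empty cell -> not full
  row 2: 0 empty cells -> FULL (clear)
  row 3: 3 empty cells -> not full
  row 4: 1 empty cell -> not full
  row 5: 4 empty cells -> not full
  row 6: 6 empty cells -> not full
  row 7: 8 empty cells -> not full
  row 8: 4 empty cells -> not full
Total rows cleared: 1

Answer: 1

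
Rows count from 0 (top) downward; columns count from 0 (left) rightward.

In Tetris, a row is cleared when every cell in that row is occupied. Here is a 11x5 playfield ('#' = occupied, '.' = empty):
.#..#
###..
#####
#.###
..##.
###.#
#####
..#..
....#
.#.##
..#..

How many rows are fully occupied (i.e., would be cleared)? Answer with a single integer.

Check each row:
  row 0: 3 empty cells -> not full
  row 1: 2 empty cells -> not full
  row 2: 0 empty cells -> FULL (clear)
  row 3: 1 empty cell -> not full
  row 4: 3 empty cells -> not full
  row 5: 1 empty cell -> not full
  row 6: 0 empty cells -> FULL (clear)
  row 7: 4 empty cells -> not full
  row 8: 4 empty cells -> not full
  row 9: 2 empty cells -> not full
  row 10: 4 empty cells -> not full
Total rows cleared: 2

Answer: 2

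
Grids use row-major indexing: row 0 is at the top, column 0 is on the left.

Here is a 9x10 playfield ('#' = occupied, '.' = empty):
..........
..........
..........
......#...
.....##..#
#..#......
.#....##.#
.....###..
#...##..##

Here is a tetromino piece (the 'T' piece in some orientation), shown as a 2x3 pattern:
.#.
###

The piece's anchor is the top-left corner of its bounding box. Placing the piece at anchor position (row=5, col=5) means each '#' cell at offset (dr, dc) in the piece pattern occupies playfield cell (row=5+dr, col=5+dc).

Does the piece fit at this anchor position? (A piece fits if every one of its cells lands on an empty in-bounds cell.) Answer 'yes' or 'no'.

Check each piece cell at anchor (5, 5):
  offset (0,1) -> (5,6): empty -> OK
  offset (1,0) -> (6,5): empty -> OK
  offset (1,1) -> (6,6): occupied ('#') -> FAIL
  offset (1,2) -> (6,7): occupied ('#') -> FAIL
All cells valid: no

Answer: no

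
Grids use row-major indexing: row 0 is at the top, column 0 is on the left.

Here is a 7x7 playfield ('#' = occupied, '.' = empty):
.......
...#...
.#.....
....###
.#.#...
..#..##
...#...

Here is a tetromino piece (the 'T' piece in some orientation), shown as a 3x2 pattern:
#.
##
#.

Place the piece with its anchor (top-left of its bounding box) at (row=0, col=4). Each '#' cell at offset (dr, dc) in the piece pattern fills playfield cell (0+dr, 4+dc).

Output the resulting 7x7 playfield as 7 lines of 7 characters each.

Answer: ....#..
...###.
.#..#..
....###
.#.#...
..#..##
...#...

Derivation:
Fill (0+0,4+0) = (0,4)
Fill (0+1,4+0) = (1,4)
Fill (0+1,4+1) = (1,5)
Fill (0+2,4+0) = (2,4)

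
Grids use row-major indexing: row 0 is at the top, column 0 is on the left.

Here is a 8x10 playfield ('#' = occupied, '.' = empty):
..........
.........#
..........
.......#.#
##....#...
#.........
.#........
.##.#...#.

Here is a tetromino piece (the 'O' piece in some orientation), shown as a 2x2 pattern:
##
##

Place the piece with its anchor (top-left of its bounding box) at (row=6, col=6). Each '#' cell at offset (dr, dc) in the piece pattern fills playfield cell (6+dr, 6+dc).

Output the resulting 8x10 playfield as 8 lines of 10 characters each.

Answer: ..........
.........#
..........
.......#.#
##....#...
#.........
.#....##..
.##.#.###.

Derivation:
Fill (6+0,6+0) = (6,6)
Fill (6+0,6+1) = (6,7)
Fill (6+1,6+0) = (7,6)
Fill (6+1,6+1) = (7,7)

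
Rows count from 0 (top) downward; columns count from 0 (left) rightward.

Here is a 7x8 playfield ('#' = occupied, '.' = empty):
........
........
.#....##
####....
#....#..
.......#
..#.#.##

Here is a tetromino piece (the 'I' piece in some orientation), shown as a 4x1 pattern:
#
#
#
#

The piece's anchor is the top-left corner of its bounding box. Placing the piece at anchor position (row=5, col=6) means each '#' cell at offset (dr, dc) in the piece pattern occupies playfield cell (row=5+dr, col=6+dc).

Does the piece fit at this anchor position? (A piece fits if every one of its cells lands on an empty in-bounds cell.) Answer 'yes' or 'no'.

Check each piece cell at anchor (5, 6):
  offset (0,0) -> (5,6): empty -> OK
  offset (1,0) -> (6,6): occupied ('#') -> FAIL
  offset (2,0) -> (7,6): out of bounds -> FAIL
  offset (3,0) -> (8,6): out of bounds -> FAIL
All cells valid: no

Answer: no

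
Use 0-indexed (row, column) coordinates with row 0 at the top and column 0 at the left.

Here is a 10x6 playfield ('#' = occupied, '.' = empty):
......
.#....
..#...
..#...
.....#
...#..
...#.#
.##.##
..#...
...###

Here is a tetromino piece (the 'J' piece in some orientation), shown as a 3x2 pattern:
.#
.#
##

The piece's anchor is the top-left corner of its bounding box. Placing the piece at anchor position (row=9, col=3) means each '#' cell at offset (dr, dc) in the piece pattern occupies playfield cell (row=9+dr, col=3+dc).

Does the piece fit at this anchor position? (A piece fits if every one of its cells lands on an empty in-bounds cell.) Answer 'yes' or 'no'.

Check each piece cell at anchor (9, 3):
  offset (0,1) -> (9,4): occupied ('#') -> FAIL
  offset (1,1) -> (10,4): out of bounds -> FAIL
  offset (2,0) -> (11,3): out of bounds -> FAIL
  offset (2,1) -> (11,4): out of bounds -> FAIL
All cells valid: no

Answer: no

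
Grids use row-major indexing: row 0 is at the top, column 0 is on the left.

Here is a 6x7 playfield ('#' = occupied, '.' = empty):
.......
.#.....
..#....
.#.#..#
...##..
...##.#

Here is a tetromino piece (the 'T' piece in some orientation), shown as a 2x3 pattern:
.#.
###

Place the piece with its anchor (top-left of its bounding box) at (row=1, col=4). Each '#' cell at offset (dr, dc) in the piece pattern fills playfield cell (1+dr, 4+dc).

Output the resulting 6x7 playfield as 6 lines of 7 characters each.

Fill (1+0,4+1) = (1,5)
Fill (1+1,4+0) = (2,4)
Fill (1+1,4+1) = (2,5)
Fill (1+1,4+2) = (2,6)

Answer: .......
.#...#.
..#.###
.#.#..#
...##..
...##.#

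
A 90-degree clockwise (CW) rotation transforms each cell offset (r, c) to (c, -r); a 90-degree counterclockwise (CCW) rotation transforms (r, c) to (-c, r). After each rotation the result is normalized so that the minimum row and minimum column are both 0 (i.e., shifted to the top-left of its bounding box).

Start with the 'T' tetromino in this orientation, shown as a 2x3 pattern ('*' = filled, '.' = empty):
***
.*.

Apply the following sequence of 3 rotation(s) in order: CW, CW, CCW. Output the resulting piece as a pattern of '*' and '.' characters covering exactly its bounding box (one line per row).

Answer: .*
**
.*

Derivation:
Start:
***
.*.
After rotation 1 (CW):
.*
**
.*
After rotation 2 (CW):
.*.
***
After rotation 3 (CCW):
.*
**
.*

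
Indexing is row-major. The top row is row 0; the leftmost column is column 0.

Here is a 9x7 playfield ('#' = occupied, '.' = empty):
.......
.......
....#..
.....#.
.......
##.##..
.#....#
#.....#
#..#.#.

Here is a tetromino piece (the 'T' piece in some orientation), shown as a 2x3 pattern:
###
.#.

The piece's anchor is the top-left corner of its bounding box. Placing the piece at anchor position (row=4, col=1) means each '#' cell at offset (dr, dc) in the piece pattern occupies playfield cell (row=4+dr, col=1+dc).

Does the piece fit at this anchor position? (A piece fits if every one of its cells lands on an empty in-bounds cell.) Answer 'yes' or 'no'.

Answer: yes

Derivation:
Check each piece cell at anchor (4, 1):
  offset (0,0) -> (4,1): empty -> OK
  offset (0,1) -> (4,2): empty -> OK
  offset (0,2) -> (4,3): empty -> OK
  offset (1,1) -> (5,2): empty -> OK
All cells valid: yes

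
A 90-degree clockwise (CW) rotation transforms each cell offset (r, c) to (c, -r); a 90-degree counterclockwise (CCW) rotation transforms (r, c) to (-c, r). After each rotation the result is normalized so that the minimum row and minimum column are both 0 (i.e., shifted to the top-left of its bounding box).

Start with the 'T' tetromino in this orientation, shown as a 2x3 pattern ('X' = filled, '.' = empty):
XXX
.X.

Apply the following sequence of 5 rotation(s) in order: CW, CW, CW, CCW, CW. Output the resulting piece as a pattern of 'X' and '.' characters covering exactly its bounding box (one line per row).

Answer: X.
XX
X.

Derivation:
Start:
XXX
.X.
After rotation 1 (CW):
.X
XX
.X
After rotation 2 (CW):
.X.
XXX
After rotation 3 (CW):
X.
XX
X.
After rotation 4 (CCW):
.X.
XXX
After rotation 5 (CW):
X.
XX
X.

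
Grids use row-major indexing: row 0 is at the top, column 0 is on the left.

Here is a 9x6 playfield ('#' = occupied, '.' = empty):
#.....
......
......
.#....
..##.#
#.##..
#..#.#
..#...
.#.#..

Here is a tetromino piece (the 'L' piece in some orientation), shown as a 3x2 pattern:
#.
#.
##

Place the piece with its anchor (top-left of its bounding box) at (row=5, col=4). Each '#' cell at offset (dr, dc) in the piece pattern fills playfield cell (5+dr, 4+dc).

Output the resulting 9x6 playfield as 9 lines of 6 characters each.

Answer: #.....
......
......
.#....
..##.#
#.###.
#..###
..#.##
.#.#..

Derivation:
Fill (5+0,4+0) = (5,4)
Fill (5+1,4+0) = (6,4)
Fill (5+2,4+0) = (7,4)
Fill (5+2,4+1) = (7,5)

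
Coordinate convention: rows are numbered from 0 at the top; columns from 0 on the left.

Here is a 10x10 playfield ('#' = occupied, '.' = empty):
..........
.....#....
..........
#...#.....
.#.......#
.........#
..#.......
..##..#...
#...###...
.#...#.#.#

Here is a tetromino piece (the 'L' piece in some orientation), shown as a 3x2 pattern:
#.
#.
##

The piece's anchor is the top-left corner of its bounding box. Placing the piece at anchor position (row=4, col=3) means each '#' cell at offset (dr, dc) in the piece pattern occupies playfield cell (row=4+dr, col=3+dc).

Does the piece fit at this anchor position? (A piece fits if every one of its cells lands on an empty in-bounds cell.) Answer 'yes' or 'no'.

Check each piece cell at anchor (4, 3):
  offset (0,0) -> (4,3): empty -> OK
  offset (1,0) -> (5,3): empty -> OK
  offset (2,0) -> (6,3): empty -> OK
  offset (2,1) -> (6,4): empty -> OK
All cells valid: yes

Answer: yes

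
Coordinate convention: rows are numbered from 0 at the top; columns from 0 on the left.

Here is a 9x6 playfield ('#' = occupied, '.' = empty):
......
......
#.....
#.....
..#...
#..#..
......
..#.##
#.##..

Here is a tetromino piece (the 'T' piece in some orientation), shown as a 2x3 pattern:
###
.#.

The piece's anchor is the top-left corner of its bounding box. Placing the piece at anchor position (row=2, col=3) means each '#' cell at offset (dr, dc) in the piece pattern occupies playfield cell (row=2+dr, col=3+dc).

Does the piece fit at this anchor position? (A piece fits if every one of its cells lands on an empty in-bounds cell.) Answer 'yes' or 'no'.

Answer: yes

Derivation:
Check each piece cell at anchor (2, 3):
  offset (0,0) -> (2,3): empty -> OK
  offset (0,1) -> (2,4): empty -> OK
  offset (0,2) -> (2,5): empty -> OK
  offset (1,1) -> (3,4): empty -> OK
All cells valid: yes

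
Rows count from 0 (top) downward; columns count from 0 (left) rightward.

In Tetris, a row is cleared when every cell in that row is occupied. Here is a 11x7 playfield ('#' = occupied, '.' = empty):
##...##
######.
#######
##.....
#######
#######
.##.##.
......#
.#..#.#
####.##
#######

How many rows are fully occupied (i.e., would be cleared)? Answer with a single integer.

Answer: 4

Derivation:
Check each row:
  row 0: 3 empty cells -> not full
  row 1: 1 empty cell -> not full
  row 2: 0 empty cells -> FULL (clear)
  row 3: 5 empty cells -> not full
  row 4: 0 empty cells -> FULL (clear)
  row 5: 0 empty cells -> FULL (clear)
  row 6: 3 empty cells -> not full
  row 7: 6 empty cells -> not full
  row 8: 4 empty cells -> not full
  row 9: 1 empty cell -> not full
  row 10: 0 empty cells -> FULL (clear)
Total rows cleared: 4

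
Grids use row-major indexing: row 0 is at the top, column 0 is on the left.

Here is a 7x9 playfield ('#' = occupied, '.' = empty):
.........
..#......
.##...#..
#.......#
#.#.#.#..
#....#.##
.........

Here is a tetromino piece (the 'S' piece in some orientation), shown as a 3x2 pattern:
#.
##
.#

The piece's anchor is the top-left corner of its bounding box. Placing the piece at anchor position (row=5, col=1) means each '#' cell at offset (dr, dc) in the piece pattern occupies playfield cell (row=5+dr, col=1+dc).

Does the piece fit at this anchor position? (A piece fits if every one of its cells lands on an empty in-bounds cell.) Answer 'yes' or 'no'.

Answer: no

Derivation:
Check each piece cell at anchor (5, 1):
  offset (0,0) -> (5,1): empty -> OK
  offset (1,0) -> (6,1): empty -> OK
  offset (1,1) -> (6,2): empty -> OK
  offset (2,1) -> (7,2): out of bounds -> FAIL
All cells valid: no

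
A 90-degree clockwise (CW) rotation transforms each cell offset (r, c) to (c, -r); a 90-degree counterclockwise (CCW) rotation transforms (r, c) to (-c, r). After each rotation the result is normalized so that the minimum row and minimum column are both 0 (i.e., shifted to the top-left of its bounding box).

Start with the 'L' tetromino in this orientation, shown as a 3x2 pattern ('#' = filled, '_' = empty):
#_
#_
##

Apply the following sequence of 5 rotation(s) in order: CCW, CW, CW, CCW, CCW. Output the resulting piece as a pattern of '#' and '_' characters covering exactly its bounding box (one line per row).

Start:
#_
#_
##
After rotation 1 (CCW):
__#
###
After rotation 2 (CW):
#_
#_
##
After rotation 3 (CW):
###
#__
After rotation 4 (CCW):
#_
#_
##
After rotation 5 (CCW):
__#
###

Answer: __#
###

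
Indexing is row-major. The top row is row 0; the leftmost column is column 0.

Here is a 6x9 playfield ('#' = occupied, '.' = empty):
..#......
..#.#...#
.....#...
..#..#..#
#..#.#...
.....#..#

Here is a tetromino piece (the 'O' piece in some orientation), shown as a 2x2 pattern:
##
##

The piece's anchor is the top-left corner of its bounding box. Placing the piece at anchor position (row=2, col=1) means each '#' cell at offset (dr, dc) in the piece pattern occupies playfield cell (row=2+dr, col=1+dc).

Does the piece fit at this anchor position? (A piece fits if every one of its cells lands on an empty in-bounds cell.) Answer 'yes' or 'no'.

Answer: no

Derivation:
Check each piece cell at anchor (2, 1):
  offset (0,0) -> (2,1): empty -> OK
  offset (0,1) -> (2,2): empty -> OK
  offset (1,0) -> (3,1): empty -> OK
  offset (1,1) -> (3,2): occupied ('#') -> FAIL
All cells valid: no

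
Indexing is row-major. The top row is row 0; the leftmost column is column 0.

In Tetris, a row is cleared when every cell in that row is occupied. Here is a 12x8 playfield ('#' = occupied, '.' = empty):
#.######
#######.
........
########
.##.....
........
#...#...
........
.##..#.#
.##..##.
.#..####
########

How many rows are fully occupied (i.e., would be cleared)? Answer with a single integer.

Answer: 2

Derivation:
Check each row:
  row 0: 1 empty cell -> not full
  row 1: 1 empty cell -> not full
  row 2: 8 empty cells -> not full
  row 3: 0 empty cells -> FULL (clear)
  row 4: 6 empty cells -> not full
  row 5: 8 empty cells -> not full
  row 6: 6 empty cells -> not full
  row 7: 8 empty cells -> not full
  row 8: 4 empty cells -> not full
  row 9: 4 empty cells -> not full
  row 10: 3 empty cells -> not full
  row 11: 0 empty cells -> FULL (clear)
Total rows cleared: 2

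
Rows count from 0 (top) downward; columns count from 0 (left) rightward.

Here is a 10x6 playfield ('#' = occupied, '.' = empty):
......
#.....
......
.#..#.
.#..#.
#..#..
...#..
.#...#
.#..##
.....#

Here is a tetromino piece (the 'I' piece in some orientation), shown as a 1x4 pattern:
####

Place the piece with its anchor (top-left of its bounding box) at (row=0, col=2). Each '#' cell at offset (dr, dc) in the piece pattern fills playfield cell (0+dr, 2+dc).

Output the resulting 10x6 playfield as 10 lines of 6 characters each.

Answer: ..####
#.....
......
.#..#.
.#..#.
#..#..
...#..
.#...#
.#..##
.....#

Derivation:
Fill (0+0,2+0) = (0,2)
Fill (0+0,2+1) = (0,3)
Fill (0+0,2+2) = (0,4)
Fill (0+0,2+3) = (0,5)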